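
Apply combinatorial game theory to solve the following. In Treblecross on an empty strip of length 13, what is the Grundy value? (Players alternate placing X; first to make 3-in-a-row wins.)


Treblecross: place X on empty cells; 3-in-a-row wins.
Playing within two cells of an existing X lets the opponent win at once, so sensible play treats the cells i-2..i+2 around each X as dead. The player left with no safe cell loses, so this is a normal-play take-away game on strips of safe cells.
Placing X at cell i (0-indexed) of a strip of k safe cells leaves independent strips of sizes max(0, i-2) and max(0, k-i-3). Hence G(k) = mex{ G(max(0,i-2)) XOR G(max(0,k-i-3)) : 0 <= i < k }, with G(0) = 0.
G(1): splits (0,0):0^0=0 -> mex({0}) = 1
G(2): splits (0,0):0^0=0 -> mex({0}) = 1
G(3): splits (0,0):0^0=0 -> mex({0}) = 1
G(4): splits (0,1):0^1=1 (0,0):0^0=0 -> mex({0, 1}) = 2
G(5): splits (0,2):0^1=1 (0,1):0^1=1 (0,0):0^0=0 -> mex({0, 1}) = 2
G(6) = mex({1}) = 0
G(7) = mex({0, 1, 2}) = 3
G(8) = mex({0, 1, 2}) = 3
G(9) = mex({0, 2}) = 1
G(10) = mex({0, 2, 3}) = 1
G(11) = mex({0, 3}) = 1
G(12) = mex({1, 3}) = 0
G(13) = mex({0, 1, 2, 3}) = 4
Therefore G(13) = 4.

4


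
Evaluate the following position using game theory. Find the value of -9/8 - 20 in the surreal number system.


x = -9/8, y = 20
Converting to common denominator: 8
x = -9/8, y = 160/8
x - y = -9/8 - 20 = -169/8

-169/8


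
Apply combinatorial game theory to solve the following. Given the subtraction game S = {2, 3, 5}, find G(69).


The subtraction set is S = {2, 3, 5}.
G(k) = mex{ G(k - s) : s in S, s <= k }. We compute iteratively: G(0) = 0.
G(1) = mex({}) = 0
G(2) = mex({0}) = 1
G(3) = mex({0}) = 1
G(4) = mex({0, 1}) = 2
G(5) = mex({0, 1}) = 2
G(6) = mex({0, 1, 2}) = 3
G(7) = mex({1, 2}) = 0
G(8) = mex({1, 2, 3}) = 0
G(9) = mex({0, 2, 3}) = 1
G(10) = mex({0, 2}) = 1
G(11) = mex({0, 1, 3}) = 2
Observe that G(7)..G(11) = 0, 0, 1, 1, 2 repeats G(0)..G(4) = 0, 0, 1, 1, 2.
For k >= max(S) = 5, G(k) is determined by the previous 5 values G(k-5)..G(k-1); a window of 5 consecutive values has recurred shifted by 7, so by induction G(k + 7) = G(k) for all k >= 0: the sequence is periodic from the start with period 7.
One period: G(0..6) = 0, 0, 1, 1, 2, 2, 3.
69 mod 7 = 6, so G(69) = G(6) = 3.

3


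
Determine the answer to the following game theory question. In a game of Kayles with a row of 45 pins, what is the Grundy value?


Kayles: a move removes 1 or 2 adjacent pins from a contiguous row.
Removing pins from a row of k leaves two independent rows (a, b) with a + b = k - 1 (one pin) or a + b = k - 2 (two pins); an end removal gives a = 0.
By Sprague-Grundy, G(k) = mex{ G(a) XOR G(b) } over all these splits. G(0) = 0.
G(1): splits (0,0):0^0=0 -> mex({0}) = 1
G(2): splits (0,1):0^1=1 (0,0):0^0=0 -> mex({0, 1}) = 2
G(3): splits (0,2):0^2=2 (1,1):1^1=0 (0,1):0^1=1 -> mex({0, 1, 2}) = 3
G(4): splits (0,3):0^3=3 (1,2):1^2=3 (0,2):0^2=2 (1,1):1^1=0 -> mex({0, 2, 3}) = 1
G(5): splits (0,4):0^1=1 (1,3):1^3=2 (2,2):2^2=0 (0,3):0^3=3 (1,2):1^2=3 -> mex({0, 1, 2, 3}) = 4
G(6) = mex({0, 1, 2, 4}) = 3
G(7) = mex({0, 1, 3, 4, 5}) = 2
G(8) = mex({0, 2, 3, 5, 6}) = 1
G(9) = mex({0, 1, 2, 3, 6, 7}) = 4
G(10) = mex({0, 1, 3, 4, 5, 7}) = 2
G(11) = mex({0, 1, 2, 3, 4, 5}) = 6
G(12) = mex({0, 1, 2, 3, 5, 6, 7}) = 4
G(13) = mex({0, 2, 3, 4, 6, 7}) = 1
G(14) = mex({0, 1, 4, 5, 6, 7}) = 2
G(15) = mex({0, 1, 2, 3, 4, 5, 6}) = 7
G(16) = mex({0, 2, 3, 5, 6, 7}) = 1
G(17) = mex({0, 1, 2, 3, 5, 6, 7}) = 4
G(18) = mex({0, 1, 2, 4, 5, 6}) = 3
G(19) = mex({0, 1, 3, 4, 5, 7}) = 2
G(20) = mex({0, 2, 3, 4, 5, 6, 7}) = 1
G(21) = mex({0, 1, 2, 3, 5, 6, 7}) = 4
G(22) = mex({0, 1, 2, 3, 4, 5, 7}) = 6
G(23) = mex({0, 1, 2, 3, 4, 5, 6}) = 7
G(24) = mex({0, 1, 2, 3, 5, 6, 7}) = 4
G(25) = mex({0, 2, 3, 4, 6, 7}) = 1
G(26) = mex({0, 1, 3, 4, 5, 6, 7}) = 2
G(27) = mex({0, 1, 2, 3, 4, 5, 6, 7}) = 8
G(28) = mex({0, 1, 2, 3, 4, 6, 7, 8}) = 5
G(29) = mex({0, 1, 2, 3, 5, 6, 7, 8, 9}) = 4
G(30) = mex({0, 1, 2, 3, 4, 5, 6, 9, 10}) = 7
G(31) = mex({0, 1, 3, 4, 5, 7, 10, 11}) = 2
G(32) = mex({0, 2, 3, 4, 5, 6, 7, 9, 11}) = 1
G(33) = mex({0, 1, 2, 3, 4, 5, 6, 7, 9, 12}) = 8
G(34) = mex({0, 1, 2, 3, 4, 5, 7, 8, 11, 12}) = 6
G(35) = mex({0, 1, 2, 3, 4, 5, 6, 8, 9, 10, 11}) = 7
G(36) = mex({0, 1, 2, 3, 5, 6, 7, 9, 10}) = 4
G(37) = mex({0, 2, 3, 4, 6, 7, 9, 10, 11, 12}) = 1
G(38) = mex({0, 1, 3, 4, 5, 6, 7, 9, 10, 11, 12}) = 2
G(39) = mex({0, 1, 2, 4, 5, 6, 7, 9, 10, 12, 14}) = 3
G(40) = mex({0, 2, 3, 4, 6, 7, 11, 12, 14}) = 1
G(41) = mex({0, 1, 2, 3, 5, 6, 7, 9, 10, 11, 12}) = 4
G(42) = mex({0, 1, 2, 3, 4, 5, 6, 9, 10}) = 7
G(43) = mex({0, 1, 3, 4, 5, 7, 9, 10, 12, 15}) = 2
G(44) = mex({0, 2, 3, 4, 5, 6, 7, 9, 10, 12, 15}) = 1
G(45) = mex({0, 1, 2, 3, 4, 5, 6, 7, 9, 10, 12, 14}) = 8
Therefore G(45) = 8.

8


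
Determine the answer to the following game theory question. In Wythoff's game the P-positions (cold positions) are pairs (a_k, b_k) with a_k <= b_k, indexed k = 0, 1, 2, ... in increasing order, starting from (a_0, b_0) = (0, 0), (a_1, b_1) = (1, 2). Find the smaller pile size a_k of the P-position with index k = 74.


By Wythoff's theorem, a_k = floor(k * phi) and b_k = floor(k * phi^2) = a_k + k, where phi = (1 + sqrt(5))/2 is the golden ratio.
phi = (1 + sqrt(5))/2 = 1.618034
k = 74
k * phi = 74 * 1.618034 = 119.734515
a_74 = floor(k * phi) = 119

119


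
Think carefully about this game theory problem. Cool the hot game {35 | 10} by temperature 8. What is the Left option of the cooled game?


Original game: {35 | 10} (a switch {a | b} with a > b).
Cooling by t (for t below the temperature (a - b)/2 = 25/2) taxes each move by t: {a | b} cooled by t is {a - t | b + t}.
Cooling amount: t = 8
Cooled Left option: 35 - 8 = 27
Cooled Right option: 10 + 8 = 18
Cooled game: {27 | 18}
Left option = 27

27


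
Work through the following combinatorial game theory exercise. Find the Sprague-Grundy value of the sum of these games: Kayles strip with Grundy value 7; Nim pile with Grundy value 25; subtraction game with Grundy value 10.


By the Sprague-Grundy theorem, the Grundy value of a sum of games is the XOR of individual Grundy values.
Kayles strip: Grundy value = 7. Running XOR: 0 XOR 7 = 7
Nim pile: Grundy value = 25. Running XOR: 7 XOR 25 = 30
subtraction game: Grundy value = 10. Running XOR: 30 XOR 10 = 20
The combined Grundy value is 20.

20


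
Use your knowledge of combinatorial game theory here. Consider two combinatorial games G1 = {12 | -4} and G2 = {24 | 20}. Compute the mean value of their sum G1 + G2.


G1 = {12 | -4}, G2 = {24 | 20}
Each is a switch {a | b} with numbers a > b; its mean value is (a + b)/2, and mean value is additive over game sums: m(G1 + G2) = m(G1) + m(G2).
Mean of G1 = (12 + (-4))/2 = 8/2 = 4
Mean of G2 = (24 + (20))/2 = 44/2 = 22
Mean of G1 + G2 = 4 + 22 = 26

26


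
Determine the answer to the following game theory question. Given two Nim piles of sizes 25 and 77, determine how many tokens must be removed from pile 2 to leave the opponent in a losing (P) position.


Piles: 25 and 77
Current XOR: 25 XOR 77 = 84 (non-zero, so this is an N-position).
To make the XOR zero, we need to find a move that balances the piles.
For pile 2 (size 77): target = 77 XOR 84 = 25
We reduce pile 2 from 77 to 25.
Tokens removed: 77 - 25 = 52
Verification: 25 XOR 25 = 0

52


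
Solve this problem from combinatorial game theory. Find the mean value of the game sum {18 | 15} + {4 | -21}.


G1 = {18 | 15}, G2 = {4 | -21}
Each is a switch {a | b} with numbers a > b; its mean value is (a + b)/2, and mean value is additive over game sums: m(G1 + G2) = m(G1) + m(G2).
Mean of G1 = (18 + (15))/2 = 33/2 = 33/2
Mean of G2 = (4 + (-21))/2 = -17/2 = -17/2
Mean of G1 + G2 = 33/2 + -17/2 = 8

8


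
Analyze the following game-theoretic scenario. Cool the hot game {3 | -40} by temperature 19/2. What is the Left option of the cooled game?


Original game: {3 | -40} (a switch {a | b} with a > b).
Cooling by t (for t below the temperature (a - b)/2 = 43/2) taxes each move by t: {a | b} cooled by t is {a - t | b + t}.
Cooling amount: t = 19/2
Cooled Left option: 3 - 19/2 = -13/2
Cooled Right option: -40 + 19/2 = -61/2
Cooled game: {-13/2 | -61/2}
Left option = -13/2

-13/2


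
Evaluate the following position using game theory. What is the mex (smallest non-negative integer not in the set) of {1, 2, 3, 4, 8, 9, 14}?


Set = {1, 2, 3, 4, 8, 9, 14}
0 is NOT in the set. This is the mex.
mex = 0

0


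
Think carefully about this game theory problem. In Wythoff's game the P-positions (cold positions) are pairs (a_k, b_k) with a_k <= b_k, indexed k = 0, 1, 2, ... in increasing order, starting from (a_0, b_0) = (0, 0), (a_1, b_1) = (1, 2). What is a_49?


By Wythoff's theorem, a_k = floor(k * phi) and b_k = floor(k * phi^2) = a_k + k, where phi = (1 + sqrt(5))/2 is the golden ratio.
phi = (1 + sqrt(5))/2 = 1.618034
k = 49
k * phi = 49 * 1.618034 = 79.283665
a_49 = floor(k * phi) = 79

79


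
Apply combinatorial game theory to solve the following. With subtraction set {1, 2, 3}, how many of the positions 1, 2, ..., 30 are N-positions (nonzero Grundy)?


Subtraction set S = {1, 2, 3}, so G(n) = n mod 4.
G(n) = 0 when n is a multiple of 4.
Multiples of 4 in [1, 30]: 7
N-positions (nonzero Grundy) = 30 - 7 = 23

23


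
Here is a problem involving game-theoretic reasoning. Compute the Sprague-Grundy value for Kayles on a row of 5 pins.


Kayles: a move removes 1 or 2 adjacent pins from a contiguous row.
Removing pins from a row of k leaves two independent rows (a, b) with a + b = k - 1 (one pin) or a + b = k - 2 (two pins); an end removal gives a = 0.
By Sprague-Grundy, G(k) = mex{ G(a) XOR G(b) } over all these splits. G(0) = 0.
G(1): splits (0,0):0^0=0 -> mex({0}) = 1
G(2): splits (0,1):0^1=1 (0,0):0^0=0 -> mex({0, 1}) = 2
G(3): splits (0,2):0^2=2 (1,1):1^1=0 (0,1):0^1=1 -> mex({0, 1, 2}) = 3
G(4): splits (0,3):0^3=3 (1,2):1^2=3 (0,2):0^2=2 (1,1):1^1=0 -> mex({0, 2, 3}) = 1
G(5): splits (0,4):0^1=1 (1,3):1^3=2 (2,2):2^2=0 (0,3):0^3=3 (1,2):1^2=3 -> mex({0, 1, 2, 3}) = 4
Therefore G(5) = 4.

4


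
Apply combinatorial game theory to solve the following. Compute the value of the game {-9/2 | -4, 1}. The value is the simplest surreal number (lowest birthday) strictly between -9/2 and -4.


Left options: {-9/2}, max = -9/2
Right options: {-4, 1}, min = -4
All options are numbers and max(Left) < min(Right), so by the simplicity theorem the value is the simplest (earliest-born) number strictly between -9/2 and -4.
No integer lies strictly between -9/2 and -4, so the value is the dyadic rational m/2^k in the interval with the smallest k (then m odd); search k = 1, 2, ...:
Denominator 2: no odd multiple of 1/2 lies strictly between -9/2 and -4.
Denominator 4: -17/4 lies strictly between -9/2 and -4 -- found.
The simplest number in the interval is -17/4.
Game value = -17/4

-17/4


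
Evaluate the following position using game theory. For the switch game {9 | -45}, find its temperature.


The game is {9 | -45}, a switch {a | b} with numbers a > b.
Cooling {a | b} by t gives {a - t | b + t}, which stops being hot when a - t = b + t, i.e. at t = (a - b)/2. So the temperature of a switch is (a - b)/2.
Temperature = (Left option - Right option) / 2
= (9 - (-45)) / 2
= 54 / 2
= 27

27


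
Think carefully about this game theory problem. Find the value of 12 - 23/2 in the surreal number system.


x = 12, y = 23/2
Converting to common denominator: 2
x = 24/2, y = 23/2
x - y = 12 - 23/2 = 1/2

1/2


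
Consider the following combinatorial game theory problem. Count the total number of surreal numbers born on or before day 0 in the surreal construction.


Day 0: {|} = 0 is born. Count = 1.
Day n: the number of surreal numbers born by day n is 2^(n+1) - 1.
By day 0: 2^1 - 1 = 1
By day 0: 1 surreal numbers.

1


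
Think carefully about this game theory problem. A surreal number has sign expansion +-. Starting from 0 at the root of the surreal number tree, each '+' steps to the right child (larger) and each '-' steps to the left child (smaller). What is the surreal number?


Sign expansion: +-
Rule: track bounds (lo, hi), initially (-inf, +inf). On '+', the current value becomes lo and we move to the simplest number in (value, hi): value + 1 if hi = +inf, otherwise the midpoint (value + hi)/2. On '-', the current value becomes hi and we move to value - 1 if lo = -inf, otherwise the midpoint (lo + value)/2.
Start at 0.
Step 1: sign = +, move right. Bounds: (0, +inf). Value = 1
Step 2: sign = -, move left. Bounds: (0, 1). Value = 1/2
The surreal number with sign expansion +- is 1/2.

1/2


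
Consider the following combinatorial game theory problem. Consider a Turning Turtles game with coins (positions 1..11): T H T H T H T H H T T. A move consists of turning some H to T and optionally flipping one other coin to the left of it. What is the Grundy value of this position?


Coins: T H T H T H T H H T T
Key fact: a single head at position k behaves exactly like a Nim heap of size k (turning it to T and optionally flipping a coin at j < k corresponds to moving the heap from k to j, or to 0), and heads combine as a disjunctive sum (two heads at the same place would cancel, matching j XOR j = 0). So the Nim-value is the XOR of the 1-indexed positions of the heads.
Face-up positions (1-indexed): [2, 4, 6, 8, 9]
XOR 0 with 2: 0 XOR 2 = 2
XOR 2 with 4: 2 XOR 4 = 6
XOR 6 with 6: 6 XOR 6 = 0
XOR 0 with 8: 0 XOR 8 = 8
XOR 8 with 9: 8 XOR 9 = 1
Nim-value = 1

1


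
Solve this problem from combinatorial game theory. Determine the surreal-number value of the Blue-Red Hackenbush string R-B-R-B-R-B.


Edges (from ground): R-B-R-B-R-B
By Berlekamp's sign-expansion rule, a Blue-Red Hackenbush stalk has the value of the surreal number whose sign sequence is the edge sequence with B -> + and R -> -.
Sign sequence: -+-+-+
Trace the sign expansion in the surreal number tree, starting from 0:
Edge 1: R (sign -) -> bounds (-inf, 0), value = -1
Edge 2: B (sign +) -> bounds (-1, 0), value = -1/2
Edge 3: R (sign -) -> bounds (-1, -1/2), value = -3/4
Edge 4: B (sign +) -> bounds (-3/4, -1/2), value = -5/8
Edge 5: R (sign -) -> bounds (-3/4, -5/8), value = -11/16
Edge 6: B (sign +) -> bounds (-11/16, -5/8), value = -21/32
Game value = -21/32

-21/32


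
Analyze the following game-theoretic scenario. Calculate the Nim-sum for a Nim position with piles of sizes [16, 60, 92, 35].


We need the XOR (exclusive or) of all pile sizes.
After XOR-ing pile 1 (size 16): 0 XOR 16 = 16
After XOR-ing pile 2 (size 60): 16 XOR 60 = 44
After XOR-ing pile 3 (size 92): 44 XOR 92 = 112
After XOR-ing pile 4 (size 35): 112 XOR 35 = 83
The Nim-value of this position is 83.

83


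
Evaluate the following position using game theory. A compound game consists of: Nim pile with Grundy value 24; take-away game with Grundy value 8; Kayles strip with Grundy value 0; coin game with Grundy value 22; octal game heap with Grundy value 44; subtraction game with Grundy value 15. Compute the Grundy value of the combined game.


By the Sprague-Grundy theorem, the Grundy value of a sum of games is the XOR of individual Grundy values.
Nim pile: Grundy value = 24. Running XOR: 0 XOR 24 = 24
take-away game: Grundy value = 8. Running XOR: 24 XOR 8 = 16
Kayles strip: Grundy value = 0. Running XOR: 16 XOR 0 = 16
coin game: Grundy value = 22. Running XOR: 16 XOR 22 = 6
octal game heap: Grundy value = 44. Running XOR: 6 XOR 44 = 42
subtraction game: Grundy value = 15. Running XOR: 42 XOR 15 = 37
The combined Grundy value is 37.

37


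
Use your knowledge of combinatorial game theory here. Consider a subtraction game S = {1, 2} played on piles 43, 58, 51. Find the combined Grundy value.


Subtraction set: {1, 2}
For this subtraction set, G(n) = n mod 3 (period = max + 1 = 3).
Pile 1 (size 43): G(43) = 43 mod 3 = 1
Pile 2 (size 58): G(58) = 58 mod 3 = 1
Pile 3 (size 51): G(51) = 51 mod 3 = 0
Total Grundy value = XOR of all: 1 XOR 1 XOR 0 = 0

0


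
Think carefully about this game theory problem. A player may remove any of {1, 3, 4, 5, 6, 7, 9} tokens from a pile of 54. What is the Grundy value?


The subtraction set is S = {1, 3, 4, 5, 6, 7, 9}.
G(k) = mex{ G(k - s) : s in S, s <= k }. We compute iteratively: G(0) = 0.
G(1) = mex({0}) = 1
G(2) = mex({1}) = 0
G(3) = mex({0}) = 1
G(4) = mex({0, 1}) = 2
G(5) = mex({0, 1, 2}) = 3
G(6) = mex({0, 1, 3}) = 2
G(7) = mex({0, 1, 2}) = 3
G(8) = mex({0, 1, 2, 3}) = 4
G(9) = mex({0, 1, 2, 3, 4}) = 5
G(10) = mex({1, 2, 3, 5}) = 0
G(11) = mex({0, 2, 3, 4}) = 1
G(12) = mex({1, 2, 3, 4, 5}) = 0
G(13) = mex({0, 2, 3, 4, 5}) = 1
G(14) = mex({0, 1, 3, 4, 5}) = 2
G(15) = mex({0, 1, 2, 4, 5}) = 3
G(16) = mex({0, 1, 3, 5}) = 2
G(17) = mex({0, 1, 2, 4}) = 3
G(18) = mex({0, 1, 2, 3, 5}) = 4
Observe that G(10)..G(18) = 0, 1, 0, 1, 2, 3, 2, 3, 4 repeats G(0)..G(8) = 0, 1, 0, 1, 2, 3, 2, 3, 4.
For k >= max(S) = 9, G(k) is determined by the previous 9 values G(k-9)..G(k-1); a window of 9 consecutive values has recurred shifted by 10, so by induction G(k + 10) = G(k) for all k >= 0: the sequence is periodic from the start with period 10.
One period: G(0..9) = 0, 1, 0, 1, 2, 3, 2, 3, 4, 5.
54 mod 10 = 4, so G(54) = G(4) = 2.

2


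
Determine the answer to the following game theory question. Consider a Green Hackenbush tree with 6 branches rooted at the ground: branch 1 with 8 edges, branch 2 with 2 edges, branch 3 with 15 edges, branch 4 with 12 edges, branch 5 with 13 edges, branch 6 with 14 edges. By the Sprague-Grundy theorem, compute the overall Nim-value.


The tree has 6 branches from the ground vertex.
In Green Hackenbush, the Nim-value of a simple path of length k is k.
Branch 1: length 8, Nim-value = 8
Branch 2: length 2, Nim-value = 2
Branch 3: length 15, Nim-value = 15
Branch 4: length 12, Nim-value = 12
Branch 5: length 13, Nim-value = 13
Branch 6: length 14, Nim-value = 14
Total Nim-value = XOR of all branch values:
0 XOR 8 = 8
8 XOR 2 = 10
10 XOR 15 = 5
5 XOR 12 = 9
9 XOR 13 = 4
4 XOR 14 = 10
Nim-value of the tree = 10

10


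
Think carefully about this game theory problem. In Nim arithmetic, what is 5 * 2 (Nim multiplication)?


Nim multiplication is bilinear over XOR: (u XOR v) * w = (u*w) XOR (v*w).
So we split each operand into its bit components and XOR the pairwise Nim products.
5 = 1 + 4 (as XOR of powers of 2).
2 = 2 (as XOR of powers of 2).
Using the standard Nim-product table on single bits:
  2*2 = 3,   2*4 = 8,   2*8 = 12,
  4*4 = 6,   4*8 = 11,  8*8 = 13,
and  1*x = x (identity), k*l = l*k (commutative).
Pairwise Nim products:
  1 * 2 = 2
  4 * 2 = 8
XOR them: 2 XOR 8 = 10.
Result: 5 * 2 = 10 (in Nim).

10


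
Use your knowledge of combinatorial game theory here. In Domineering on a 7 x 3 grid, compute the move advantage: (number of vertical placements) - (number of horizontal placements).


Board is 7 x 3 (rows x cols).
Left (vertical) placements: (rows-1) * cols = 6 * 3 = 18
Right (horizontal) placements: rows * (cols-1) = 7 * 2 = 14
Advantage = Left - Right = 18 - 14 = 4

4


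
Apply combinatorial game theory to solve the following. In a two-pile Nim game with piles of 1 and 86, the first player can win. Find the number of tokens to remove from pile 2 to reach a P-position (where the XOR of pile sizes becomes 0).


Piles: 1 and 86
Current XOR: 1 XOR 86 = 87 (non-zero, so this is an N-position).
To make the XOR zero, we need to find a move that balances the piles.
For pile 2 (size 86): target = 86 XOR 87 = 1
We reduce pile 2 from 86 to 1.
Tokens removed: 86 - 1 = 85
Verification: 1 XOR 1 = 0

85


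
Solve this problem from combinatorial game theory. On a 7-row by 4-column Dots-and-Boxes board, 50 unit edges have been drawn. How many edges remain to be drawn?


Grid: 7 x 4 boxes, i.e. 8 rows and 5 columns of dots.
Horizontal edges: (rows + 1) * cols = 8 * 4 = 32
Vertical edges: rows * (cols + 1) = 7 * 5 = 35
Total edges: 32 + 35 = 67
Edges drawn: 50
Remaining: 67 - 50 = 17

17


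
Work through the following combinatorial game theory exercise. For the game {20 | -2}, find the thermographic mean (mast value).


Game = {20 | -2}, a switch {a | b} with numbers a > b.
Its thermograph has left wall a - t and right wall b + t, which meet at t = (a - b)/2, where both equal (a + b)/2. So the mast (mean value) is at (a + b)/2.
Mean = (20 + (-2))/2 = 18/2 = 9

9


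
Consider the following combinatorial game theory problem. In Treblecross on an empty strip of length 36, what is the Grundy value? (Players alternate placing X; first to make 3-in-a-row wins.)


Treblecross: place X on empty cells; 3-in-a-row wins.
Playing within two cells of an existing X lets the opponent win at once, so sensible play treats the cells i-2..i+2 around each X as dead. The player left with no safe cell loses, so this is a normal-play take-away game on strips of safe cells.
Placing X at cell i (0-indexed) of a strip of k safe cells leaves independent strips of sizes max(0, i-2) and max(0, k-i-3). Hence G(k) = mex{ G(max(0,i-2)) XOR G(max(0,k-i-3)) : 0 <= i < k }, with G(0) = 0.
G(1): splits (0,0):0^0=0 -> mex({0}) = 1
G(2): splits (0,0):0^0=0 -> mex({0}) = 1
G(3): splits (0,0):0^0=0 -> mex({0}) = 1
G(4): splits (0,1):0^1=1 (0,0):0^0=0 -> mex({0, 1}) = 2
G(5): splits (0,2):0^1=1 (0,1):0^1=1 (0,0):0^0=0 -> mex({0, 1}) = 2
G(6) = mex({1}) = 0
G(7) = mex({0, 1, 2}) = 3
G(8) = mex({0, 1, 2}) = 3
G(9) = mex({0, 2}) = 1
G(10) = mex({0, 2, 3}) = 1
G(11) = mex({0, 3}) = 1
G(12) = mex({1, 3}) = 0
G(13) = mex({0, 1, 2, 3}) = 4
G(14) = mex({0, 1, 2}) = 3
G(15) = mex({0, 1, 2}) = 3
G(16) = mex({0, 1, 2, 4}) = 3
G(17) = mex({0, 1, 3, 4}) = 2
G(18) = mex({0, 1, 3, 4}) = 2
G(19) = mex({0, 1, 3, 5}) = 2
G(20) = mex({0, 1, 2, 3, 5}) = 4
G(21) = mex({0, 1, 2, 3, 5}) = 4
G(22) = mex({1, 2, 6}) = 0
G(23) = mex({0, 1, 2, 3, 4, 6}) = 5
G(24) = mex({0, 1, 2, 3, 4}) = 5
G(25) = mex({0, 1, 3, 4, 7}) = 2
G(26) = mex({0, 1, 3, 4, 5, 7}) = 2
G(27) = mex({0, 1, 3, 5}) = 2
G(28) = mex({0, 1, 2, 5}) = 3
G(29) = mex({0, 1, 2, 4, 5, 6}) = 3
G(30) = mex({1, 2, 4, 6}) = 0
G(31) = mex({0, 1, 2, 3, 4, 6}) = 5
G(32) = mex({1, 2, 3, 4, 7}) = 0
G(33) = mex({0, 3, 7}) = 1
G(34) = mex({0, 2, 3, 5, 7}) = 1
G(35) = mex({0, 2, 3, 5, 6}) = 1
G(36) = mex({0, 1, 2, 5, 6}) = 3
Therefore G(36) = 3.

3


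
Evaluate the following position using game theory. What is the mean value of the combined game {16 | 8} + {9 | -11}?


G1 = {16 | 8}, G2 = {9 | -11}
Each is a switch {a | b} with numbers a > b; its mean value is (a + b)/2, and mean value is additive over game sums: m(G1 + G2) = m(G1) + m(G2).
Mean of G1 = (16 + (8))/2 = 24/2 = 12
Mean of G2 = (9 + (-11))/2 = -2/2 = -1
Mean of G1 + G2 = 12 + -1 = 11

11


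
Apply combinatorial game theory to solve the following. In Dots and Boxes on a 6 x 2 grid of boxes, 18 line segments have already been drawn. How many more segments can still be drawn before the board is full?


Grid: 6 x 2 boxes, i.e. 7 rows and 3 columns of dots.
Horizontal edges: (rows + 1) * cols = 7 * 2 = 14
Vertical edges: rows * (cols + 1) = 6 * 3 = 18
Total edges: 14 + 18 = 32
Edges drawn: 18
Remaining: 32 - 18 = 14

14


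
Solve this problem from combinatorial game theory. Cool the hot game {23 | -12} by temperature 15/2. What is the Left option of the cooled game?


Original game: {23 | -12} (a switch {a | b} with a > b).
Cooling by t (for t below the temperature (a - b)/2 = 35/2) taxes each move by t: {a | b} cooled by t is {a - t | b + t}.
Cooling amount: t = 15/2
Cooled Left option: 23 - 15/2 = 31/2
Cooled Right option: -12 + 15/2 = -9/2
Cooled game: {31/2 | -9/2}
Left option = 31/2

31/2


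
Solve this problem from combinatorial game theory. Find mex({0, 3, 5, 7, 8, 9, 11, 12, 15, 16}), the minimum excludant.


Set = {0, 3, 5, 7, 8, 9, 11, 12, 15, 16}
0 is in the set.
1 is NOT in the set. This is the mex.
mex = 1

1


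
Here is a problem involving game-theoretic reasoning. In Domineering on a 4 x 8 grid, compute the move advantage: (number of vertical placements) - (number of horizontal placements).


Board is 4 x 8 (rows x cols).
Left (vertical) placements: (rows-1) * cols = 3 * 8 = 24
Right (horizontal) placements: rows * (cols-1) = 4 * 7 = 28
Advantage = Left - Right = 24 - 28 = -4

-4


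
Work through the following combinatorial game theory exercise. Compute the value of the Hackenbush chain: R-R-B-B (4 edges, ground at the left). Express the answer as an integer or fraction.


Edges (from ground): R-R-B-B
By Berlekamp's sign-expansion rule, a Blue-Red Hackenbush stalk has the value of the surreal number whose sign sequence is the edge sequence with B -> + and R -> -.
Sign sequence: --++
Trace the sign expansion in the surreal number tree, starting from 0:
Edge 1: R (sign -) -> bounds (-inf, 0), value = -1
Edge 2: R (sign -) -> bounds (-inf, -1), value = -2
Edge 3: B (sign +) -> bounds (-2, -1), value = -3/2
Edge 4: B (sign +) -> bounds (-3/2, -1), value = -5/4
Game value = -5/4

-5/4


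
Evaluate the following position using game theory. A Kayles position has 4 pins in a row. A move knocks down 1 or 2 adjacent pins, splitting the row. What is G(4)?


Kayles: a move removes 1 or 2 adjacent pins from a contiguous row.
Removing pins from a row of k leaves two independent rows (a, b) with a + b = k - 1 (one pin) or a + b = k - 2 (two pins); an end removal gives a = 0.
By Sprague-Grundy, G(k) = mex{ G(a) XOR G(b) } over all these splits. G(0) = 0.
G(1): splits (0,0):0^0=0 -> mex({0}) = 1
G(2): splits (0,1):0^1=1 (0,0):0^0=0 -> mex({0, 1}) = 2
G(3): splits (0,2):0^2=2 (1,1):1^1=0 (0,1):0^1=1 -> mex({0, 1, 2}) = 3
G(4): splits (0,3):0^3=3 (1,2):1^2=3 (0,2):0^2=2 (1,1):1^1=0 -> mex({0, 2, 3}) = 1
Therefore G(4) = 1.

1


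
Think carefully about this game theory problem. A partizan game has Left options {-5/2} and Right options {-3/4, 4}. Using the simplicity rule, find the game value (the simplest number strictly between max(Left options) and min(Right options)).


Left options: {-5/2}, max = -5/2
Right options: {-3/4, 4}, min = -3/4
All options are numbers and max(Left) < min(Right), so by the simplicity theorem the value is the simplest (earliest-born) number strictly between -5/2 and -3/4.
Integers -2 through -1 all lie strictly between -5/2 and -3/4.
Among integers, the simplest (lowest birthday = smallest |n|; 0 is born on day 0, +-n on day n) is -1.
No non-integer in the interval can be simpler: if x is a non-integer in the interval, then floor(x) or ceil(x) also lies in the interval (the interval contains an integer), and both are proper prefixes of x's sign expansion, i.e. born earlier. So the game value is -1.
Game value = -1

-1


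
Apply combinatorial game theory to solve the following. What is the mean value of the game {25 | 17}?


Game = {25 | 17}, a switch {a | b} with numbers a > b.
Its thermograph has left wall a - t and right wall b + t, which meet at t = (a - b)/2, where both equal (a + b)/2. So the mast (mean value) is at (a + b)/2.
Mean = (25 + (17))/2 = 42/2 = 21

21


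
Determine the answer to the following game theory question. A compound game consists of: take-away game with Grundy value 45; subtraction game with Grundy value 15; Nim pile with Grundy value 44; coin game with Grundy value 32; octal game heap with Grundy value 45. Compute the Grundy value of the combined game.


By the Sprague-Grundy theorem, the Grundy value of a sum of games is the XOR of individual Grundy values.
take-away game: Grundy value = 45. Running XOR: 0 XOR 45 = 45
subtraction game: Grundy value = 15. Running XOR: 45 XOR 15 = 34
Nim pile: Grundy value = 44. Running XOR: 34 XOR 44 = 14
coin game: Grundy value = 32. Running XOR: 14 XOR 32 = 46
octal game heap: Grundy value = 45. Running XOR: 46 XOR 45 = 3
The combined Grundy value is 3.

3


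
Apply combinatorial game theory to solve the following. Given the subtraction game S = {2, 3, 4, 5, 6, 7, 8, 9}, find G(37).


The subtraction set is S = {2, 3, 4, 5, 6, 7, 8, 9}.
G(k) = mex{ G(k - s) : s in S, s <= k }. We compute iteratively: G(0) = 0.
G(1) = mex({}) = 0
G(2) = mex({0}) = 1
G(3) = mex({0}) = 1
G(4) = mex({0, 1}) = 2
G(5) = mex({0, 1}) = 2
G(6) = mex({0, 1, 2}) = 3
G(7) = mex({0, 1, 2}) = 3
G(8) = mex({0, 1, 2, 3}) = 4
G(9) = mex({0, 1, 2, 3}) = 4
G(10) = mex({0, 1, 2, 3, 4}) = 5
G(11) = mex({1, 2, 3, 4}) = 0
G(12) = mex({1, 2, 3, 4, 5}) = 0
G(13) = mex({0, 2, 3, 4, 5}) = 1
G(14) = mex({0, 2, 3, 4, 5}) = 1
G(15) = mex({0, 1, 3, 4, 5}) = 2
G(16) = mex({0, 1, 3, 4, 5}) = 2
G(17) = mex({0, 1, 2, 4, 5}) = 3
G(18) = mex({0, 1, 2, 4, 5}) = 3
G(19) = mex({0, 1, 2, 3, 5}) = 4
Observe that G(11)..G(19) = 0, 0, 1, 1, 2, 2, 3, 3, 4 repeats G(0)..G(8) = 0, 0, 1, 1, 2, 2, 3, 3, 4.
For k >= max(S) = 9, G(k) is determined by the previous 9 values G(k-9)..G(k-1); a window of 9 consecutive values has recurred shifted by 11, so by induction G(k + 11) = G(k) for all k >= 0: the sequence is periodic from the start with period 11.
One period: G(0..10) = 0, 0, 1, 1, 2, 2, 3, 3, 4, 4, 5.
37 mod 11 = 4, so G(37) = G(4) = 2.

2


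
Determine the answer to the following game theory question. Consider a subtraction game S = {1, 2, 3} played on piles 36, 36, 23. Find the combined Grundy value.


Subtraction set: {1, 2, 3}
For this subtraction set, G(n) = n mod 4 (period = max + 1 = 4).
Pile 1 (size 36): G(36) = 36 mod 4 = 0
Pile 2 (size 36): G(36) = 36 mod 4 = 0
Pile 3 (size 23): G(23) = 23 mod 4 = 3
Total Grundy value = XOR of all: 0 XOR 0 XOR 3 = 3

3


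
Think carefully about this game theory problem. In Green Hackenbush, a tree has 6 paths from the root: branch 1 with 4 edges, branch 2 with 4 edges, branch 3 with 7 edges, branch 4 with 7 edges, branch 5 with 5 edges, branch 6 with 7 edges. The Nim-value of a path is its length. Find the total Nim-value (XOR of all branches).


The tree has 6 branches from the ground vertex.
In Green Hackenbush, the Nim-value of a simple path of length k is k.
Branch 1: length 4, Nim-value = 4
Branch 2: length 4, Nim-value = 4
Branch 3: length 7, Nim-value = 7
Branch 4: length 7, Nim-value = 7
Branch 5: length 5, Nim-value = 5
Branch 6: length 7, Nim-value = 7
Total Nim-value = XOR of all branch values:
0 XOR 4 = 4
4 XOR 4 = 0
0 XOR 7 = 7
7 XOR 7 = 0
0 XOR 5 = 5
5 XOR 7 = 2
Nim-value of the tree = 2

2


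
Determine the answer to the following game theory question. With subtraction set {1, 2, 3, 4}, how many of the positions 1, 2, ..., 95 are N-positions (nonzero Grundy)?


Subtraction set S = {1, 2, 3, 4}, so G(n) = n mod 5.
G(n) = 0 when n is a multiple of 5.
Multiples of 5 in [1, 95]: 19
N-positions (nonzero Grundy) = 95 - 19 = 76

76


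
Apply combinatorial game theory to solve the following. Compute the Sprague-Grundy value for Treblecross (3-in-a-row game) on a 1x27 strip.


Treblecross: place X on empty cells; 3-in-a-row wins.
Playing within two cells of an existing X lets the opponent win at once, so sensible play treats the cells i-2..i+2 around each X as dead. The player left with no safe cell loses, so this is a normal-play take-away game on strips of safe cells.
Placing X at cell i (0-indexed) of a strip of k safe cells leaves independent strips of sizes max(0, i-2) and max(0, k-i-3). Hence G(k) = mex{ G(max(0,i-2)) XOR G(max(0,k-i-3)) : 0 <= i < k }, with G(0) = 0.
G(1): splits (0,0):0^0=0 -> mex({0}) = 1
G(2): splits (0,0):0^0=0 -> mex({0}) = 1
G(3): splits (0,0):0^0=0 -> mex({0}) = 1
G(4): splits (0,1):0^1=1 (0,0):0^0=0 -> mex({0, 1}) = 2
G(5): splits (0,2):0^1=1 (0,1):0^1=1 (0,0):0^0=0 -> mex({0, 1}) = 2
G(6) = mex({1}) = 0
G(7) = mex({0, 1, 2}) = 3
G(8) = mex({0, 1, 2}) = 3
G(9) = mex({0, 2}) = 1
G(10) = mex({0, 2, 3}) = 1
G(11) = mex({0, 3}) = 1
G(12) = mex({1, 3}) = 0
G(13) = mex({0, 1, 2, 3}) = 4
G(14) = mex({0, 1, 2}) = 3
G(15) = mex({0, 1, 2}) = 3
G(16) = mex({0, 1, 2, 4}) = 3
G(17) = mex({0, 1, 3, 4}) = 2
G(18) = mex({0, 1, 3, 4}) = 2
G(19) = mex({0, 1, 3, 5}) = 2
G(20) = mex({0, 1, 2, 3, 5}) = 4
G(21) = mex({0, 1, 2, 3, 5}) = 4
G(22) = mex({1, 2, 6}) = 0
G(23) = mex({0, 1, 2, 3, 4, 6}) = 5
G(24) = mex({0, 1, 2, 3, 4}) = 5
G(25) = mex({0, 1, 3, 4, 7}) = 2
G(26) = mex({0, 1, 3, 4, 5, 7}) = 2
G(27) = mex({0, 1, 3, 5}) = 2
Therefore G(27) = 2.

2


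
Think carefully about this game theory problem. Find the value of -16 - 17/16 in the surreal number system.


x = -16, y = 17/16
Converting to common denominator: 16
x = -256/16, y = 17/16
x - y = -16 - 17/16 = -273/16

-273/16


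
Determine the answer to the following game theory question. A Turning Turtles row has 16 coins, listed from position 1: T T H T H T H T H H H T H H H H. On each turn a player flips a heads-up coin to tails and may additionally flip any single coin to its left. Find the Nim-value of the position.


Coins: T T H T H T H T H H H T H H H H
Key fact: a single head at position k behaves exactly like a Nim heap of size k (turning it to T and optionally flipping a coin at j < k corresponds to moving the heap from k to j, or to 0), and heads combine as a disjunctive sum (two heads at the same place would cancel, matching j XOR j = 0). So the Nim-value is the XOR of the 1-indexed positions of the heads.
Face-up positions (1-indexed): [3, 5, 7, 9, 10, 11, 13, 14, 15, 16]
XOR 0 with 3: 0 XOR 3 = 3
XOR 3 with 5: 3 XOR 5 = 6
XOR 6 with 7: 6 XOR 7 = 1
XOR 1 with 9: 1 XOR 9 = 8
XOR 8 with 10: 8 XOR 10 = 2
XOR 2 with 11: 2 XOR 11 = 9
XOR 9 with 13: 9 XOR 13 = 4
XOR 4 with 14: 4 XOR 14 = 10
XOR 10 with 15: 10 XOR 15 = 5
XOR 5 with 16: 5 XOR 16 = 21
Nim-value = 21

21


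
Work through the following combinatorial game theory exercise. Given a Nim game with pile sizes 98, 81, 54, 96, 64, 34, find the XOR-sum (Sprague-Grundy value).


We need the XOR (exclusive or) of all pile sizes.
After XOR-ing pile 1 (size 98): 0 XOR 98 = 98
After XOR-ing pile 2 (size 81): 98 XOR 81 = 51
After XOR-ing pile 3 (size 54): 51 XOR 54 = 5
After XOR-ing pile 4 (size 96): 5 XOR 96 = 101
After XOR-ing pile 5 (size 64): 101 XOR 64 = 37
After XOR-ing pile 6 (size 34): 37 XOR 34 = 7
The Nim-value of this position is 7.

7


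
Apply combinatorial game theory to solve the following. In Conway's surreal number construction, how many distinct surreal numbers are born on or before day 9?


Day 0: {|} = 0 is born. Count = 1.
Day n: the number of surreal numbers born by day n is 2^(n+1) - 1.
By day 0: 2^1 - 1 = 1
By day 1: 2^2 - 1 = 3
By day 2: 2^3 - 1 = 7
By day 3: 2^4 - 1 = 15
By day 4: 2^5 - 1 = 31
By day 5: 2^6 - 1 = 63
By day 6: 2^7 - 1 = 127
By day 7: 2^8 - 1 = 255
By day 8: 2^9 - 1 = 511
By day 9: 2^10 - 1 = 1023
By day 9: 1023 surreal numbers.

1023


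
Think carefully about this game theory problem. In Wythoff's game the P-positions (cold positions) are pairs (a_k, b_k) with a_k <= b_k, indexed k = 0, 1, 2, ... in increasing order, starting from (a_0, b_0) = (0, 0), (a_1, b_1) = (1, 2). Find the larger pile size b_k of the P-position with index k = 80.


By Wythoff's theorem, a_k = floor(k * phi) and b_k = floor(k * phi^2) = a_k + k, where phi = (1 + sqrt(5))/2 is the golden ratio.
phi = (1 + sqrt(5))/2 = 1.618034
phi^2 = phi + 1 = 2.618034
k = 80
k * phi^2 = 80 * 2.618034 = 209.442719
b_80 = floor(k * phi^2) = 209 (check: a_80 + k = 129 + 80 = 209)

209


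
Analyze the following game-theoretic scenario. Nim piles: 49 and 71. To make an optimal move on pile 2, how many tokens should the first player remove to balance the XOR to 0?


Piles: 49 and 71
Current XOR: 49 XOR 71 = 118 (non-zero, so this is an N-position).
To make the XOR zero, we need to find a move that balances the piles.
For pile 2 (size 71): target = 71 XOR 118 = 49
We reduce pile 2 from 71 to 49.
Tokens removed: 71 - 49 = 22
Verification: 49 XOR 49 = 0

22


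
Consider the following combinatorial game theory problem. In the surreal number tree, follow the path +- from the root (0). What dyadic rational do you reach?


Sign expansion: +-
Rule: track bounds (lo, hi), initially (-inf, +inf). On '+', the current value becomes lo and we move to the simplest number in (value, hi): value + 1 if hi = +inf, otherwise the midpoint (value + hi)/2. On '-', the current value becomes hi and we move to value - 1 if lo = -inf, otherwise the midpoint (lo + value)/2.
Start at 0.
Step 1: sign = +, move right. Bounds: (0, +inf). Value = 1
Step 2: sign = -, move left. Bounds: (0, 1). Value = 1/2
The surreal number with sign expansion +- is 1/2.

1/2


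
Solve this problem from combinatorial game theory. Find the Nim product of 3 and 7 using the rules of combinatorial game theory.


Nim multiplication is bilinear over XOR: (u XOR v) * w = (u*w) XOR (v*w).
So we split each operand into its bit components and XOR the pairwise Nim products.
3 = 1 + 2 (as XOR of powers of 2).
7 = 1 + 2 + 4 (as XOR of powers of 2).
Using the standard Nim-product table on single bits:
  2*2 = 3,   2*4 = 8,   2*8 = 12,
  4*4 = 6,   4*8 = 11,  8*8 = 13,
and  1*x = x (identity), k*l = l*k (commutative).
Pairwise Nim products:
  1 * 1 = 1
  1 * 2 = 2
  1 * 4 = 4
  2 * 1 = 2
  2 * 2 = 3
  2 * 4 = 8
XOR them: 1 XOR 2 XOR 4 XOR 2 XOR 3 XOR 8 = 14.
Result: 3 * 7 = 14 (in Nim).

14


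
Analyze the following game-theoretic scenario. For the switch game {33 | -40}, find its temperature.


The game is {33 | -40}, a switch {a | b} with numbers a > b.
Cooling {a | b} by t gives {a - t | b + t}, which stops being hot when a - t = b + t, i.e. at t = (a - b)/2. So the temperature of a switch is (a - b)/2.
Temperature = (Left option - Right option) / 2
= (33 - (-40)) / 2
= 73 / 2
= 73/2

73/2


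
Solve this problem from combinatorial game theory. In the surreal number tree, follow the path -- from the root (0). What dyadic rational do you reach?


Sign expansion: --
Rule: track bounds (lo, hi), initially (-inf, +inf). On '+', the current value becomes lo and we move to the simplest number in (value, hi): value + 1 if hi = +inf, otherwise the midpoint (value + hi)/2. On '-', the current value becomes hi and we move to value - 1 if lo = -inf, otherwise the midpoint (lo + value)/2.
Start at 0.
Step 1: sign = -, move left. Bounds: (-inf, 0). Value = -1
Step 2: sign = -, move left. Bounds: (-inf, -1). Value = -2
The surreal number with sign expansion -- is -2.

-2


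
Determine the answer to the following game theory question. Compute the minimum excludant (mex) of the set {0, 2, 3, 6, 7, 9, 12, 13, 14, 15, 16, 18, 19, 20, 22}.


Set = {0, 2, 3, 6, 7, 9, 12, 13, 14, 15, 16, 18, 19, 20, 22}
0 is in the set.
1 is NOT in the set. This is the mex.
mex = 1

1


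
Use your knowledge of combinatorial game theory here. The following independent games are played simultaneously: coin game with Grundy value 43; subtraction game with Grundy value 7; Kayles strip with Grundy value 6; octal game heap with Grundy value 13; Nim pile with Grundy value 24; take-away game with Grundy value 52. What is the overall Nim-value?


By the Sprague-Grundy theorem, the Grundy value of a sum of games is the XOR of individual Grundy values.
coin game: Grundy value = 43. Running XOR: 0 XOR 43 = 43
subtraction game: Grundy value = 7. Running XOR: 43 XOR 7 = 44
Kayles strip: Grundy value = 6. Running XOR: 44 XOR 6 = 42
octal game heap: Grundy value = 13. Running XOR: 42 XOR 13 = 39
Nim pile: Grundy value = 24. Running XOR: 39 XOR 24 = 63
take-away game: Grundy value = 52. Running XOR: 63 XOR 52 = 11
The combined Grundy value is 11.

11


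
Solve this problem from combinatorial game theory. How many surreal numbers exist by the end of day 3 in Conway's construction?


Day 0: {|} = 0 is born. Count = 1.
Day n: the number of surreal numbers born by day n is 2^(n+1) - 1.
By day 0: 2^1 - 1 = 1
By day 1: 2^2 - 1 = 3
By day 2: 2^3 - 1 = 7
By day 3: 2^4 - 1 = 15
By day 3: 15 surreal numbers.

15


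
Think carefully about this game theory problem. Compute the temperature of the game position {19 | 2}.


The game is {19 | 2}, a switch {a | b} with numbers a > b.
Cooling {a | b} by t gives {a - t | b + t}, which stops being hot when a - t = b + t, i.e. at t = (a - b)/2. So the temperature of a switch is (a - b)/2.
Temperature = (Left option - Right option) / 2
= (19 - (2)) / 2
= 17 / 2
= 17/2

17/2


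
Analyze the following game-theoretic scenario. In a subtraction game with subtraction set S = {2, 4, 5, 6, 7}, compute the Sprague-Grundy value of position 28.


The subtraction set is S = {2, 4, 5, 6, 7}.
G(k) = mex{ G(k - s) : s in S, s <= k }. We compute iteratively: G(0) = 0.
G(1) = mex({}) = 0
G(2) = mex({0}) = 1
G(3) = mex({0}) = 1
G(4) = mex({0, 1}) = 2
G(5) = mex({0, 1}) = 2
G(6) = mex({0, 1, 2}) = 3
G(7) = mex({0, 1, 2}) = 3
G(8) = mex({0, 1, 2, 3}) = 4
G(9) = mex({1, 2, 3}) = 0
G(10) = mex({1, 2, 3, 4}) = 0
G(11) = mex({0, 2, 3}) = 1
G(12) = mex({0, 2, 3, 4}) = 1
G(13) = mex({0, 1, 3, 4}) = 2
G(14) = mex({0, 1, 3, 4}) = 2
G(15) = mex({0, 1, 2, 4}) = 3
Observe that G(9)..G(15) = 0, 0, 1, 1, 2, 2, 3 repeats G(0)..G(6) = 0, 0, 1, 1, 2, 2, 3.
For k >= max(S) = 7, G(k) is determined by the previous 7 values G(k-7)..G(k-1); a window of 7 consecutive values has recurred shifted by 9, so by induction G(k + 9) = G(k) for all k >= 0: the sequence is periodic from the start with period 9.
One period: G(0..8) = 0, 0, 1, 1, 2, 2, 3, 3, 4.
28 mod 9 = 1, so G(28) = G(1) = 0.

0
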